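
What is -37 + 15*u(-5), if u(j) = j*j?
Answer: 338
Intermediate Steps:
u(j) = j**2
-37 + 15*u(-5) = -37 + 15*(-5)**2 = -37 + 15*25 = -37 + 375 = 338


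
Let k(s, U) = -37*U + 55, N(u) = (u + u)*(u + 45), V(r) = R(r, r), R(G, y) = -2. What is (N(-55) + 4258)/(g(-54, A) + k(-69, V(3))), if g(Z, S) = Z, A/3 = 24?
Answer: 1786/25 ≈ 71.440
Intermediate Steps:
V(r) = -2
A = 72 (A = 3*24 = 72)
N(u) = 2*u*(45 + u) (N(u) = (2*u)*(45 + u) = 2*u*(45 + u))
k(s, U) = 55 - 37*U
(N(-55) + 4258)/(g(-54, A) + k(-69, V(3))) = (2*(-55)*(45 - 55) + 4258)/(-54 + (55 - 37*(-2))) = (2*(-55)*(-10) + 4258)/(-54 + (55 + 74)) = (1100 + 4258)/(-54 + 129) = 5358/75 = 5358*(1/75) = 1786/25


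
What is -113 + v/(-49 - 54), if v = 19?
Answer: -11658/103 ≈ -113.18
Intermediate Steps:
-113 + v/(-49 - 54) = -113 + 19/(-49 - 54) = -113 + 19/(-103) = -113 + 19*(-1/103) = -113 - 19/103 = -11658/103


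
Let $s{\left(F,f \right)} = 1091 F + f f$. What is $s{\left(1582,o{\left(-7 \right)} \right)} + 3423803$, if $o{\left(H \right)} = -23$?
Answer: $5150294$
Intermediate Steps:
$s{\left(F,f \right)} = f^{2} + 1091 F$ ($s{\left(F,f \right)} = 1091 F + f^{2} = f^{2} + 1091 F$)
$s{\left(1582,o{\left(-7 \right)} \right)} + 3423803 = \left(\left(-23\right)^{2} + 1091 \cdot 1582\right) + 3423803 = \left(529 + 1725962\right) + 3423803 = 1726491 + 3423803 = 5150294$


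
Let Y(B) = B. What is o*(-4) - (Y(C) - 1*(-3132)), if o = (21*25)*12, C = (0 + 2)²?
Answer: -28336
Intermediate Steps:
C = 4 (C = 2² = 4)
o = 6300 (o = 525*12 = 6300)
o*(-4) - (Y(C) - 1*(-3132)) = 6300*(-4) - (4 - 1*(-3132)) = -25200 - (4 + 3132) = -25200 - 1*3136 = -25200 - 3136 = -28336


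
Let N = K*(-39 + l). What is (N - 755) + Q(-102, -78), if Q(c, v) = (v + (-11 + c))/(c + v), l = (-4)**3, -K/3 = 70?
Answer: 3757691/180 ≈ 20876.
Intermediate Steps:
K = -210 (K = -3*70 = -210)
l = -64
Q(c, v) = (-11 + c + v)/(c + v)
N = 21630 (N = -210*(-39 - 64) = -210*(-103) = 21630)
(N - 755) + Q(-102, -78) = (21630 - 755) + (-11 - 102 - 78)/(-102 - 78) = 20875 - 191/(-180) = 20875 - 1/180*(-191) = 20875 + 191/180 = 3757691/180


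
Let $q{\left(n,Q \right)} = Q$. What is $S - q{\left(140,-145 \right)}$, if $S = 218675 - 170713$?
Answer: $48107$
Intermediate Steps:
$S = 47962$
$S - q{\left(140,-145 \right)} = 47962 - -145 = 47962 + 145 = 48107$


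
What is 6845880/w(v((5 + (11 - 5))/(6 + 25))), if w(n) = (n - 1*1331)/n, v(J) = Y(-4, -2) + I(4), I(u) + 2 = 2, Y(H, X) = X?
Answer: 13691760/1333 ≈ 10271.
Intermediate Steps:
I(u) = 0 (I(u) = -2 + 2 = 0)
v(J) = -2 (v(J) = -2 + 0 = -2)
w(n) = (-1331 + n)/n (w(n) = (n - 1331)/n = (-1331 + n)/n)
6845880/w(v((5 + (11 - 5))/(6 + 25))) = 6845880/(((-1331 - 2)/(-2))) = 6845880/((-½*(-1333))) = 6845880/(1333/2) = 6845880*(2/1333) = 13691760/1333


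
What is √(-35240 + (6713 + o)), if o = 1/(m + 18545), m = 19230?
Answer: 32*I*√1590102361/7555 ≈ 168.9*I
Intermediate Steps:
o = 1/37775 (o = 1/(19230 + 18545) = 1/37775 ≈ 2.6473e-5)
√(-35240 + (6713 + o)) = √(-35240 + (6713 + 1/37775)) = √(-35240 + 253583576/37775) = √(-1077607424/37775) = 32*I*√1590102361/7555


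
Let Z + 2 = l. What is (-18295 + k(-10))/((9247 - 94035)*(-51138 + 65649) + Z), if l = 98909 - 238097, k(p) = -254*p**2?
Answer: 43695/1230497858 ≈ 3.5510e-5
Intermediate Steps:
l = -139188
Z = -139190 (Z = -2 - 139188 = -139190)
(-18295 + k(-10))/((9247 - 94035)*(-51138 + 65649) + Z) = (-18295 - 254*(-10)**2)/((9247 - 94035)*(-51138 + 65649) - 139190) = (-18295 - 254*100)/(-84788*14511 - 139190) = (-18295 - 25400)/(-1230358668 - 139190) = -43695/(-1230497858) = -43695*(-1/1230497858) = 43695/1230497858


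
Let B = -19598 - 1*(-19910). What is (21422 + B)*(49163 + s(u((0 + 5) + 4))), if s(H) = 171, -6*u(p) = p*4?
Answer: 1072225156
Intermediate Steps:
B = 312 (B = -19598 + 19910 = 312)
u(p) = -2*p/3 (u(p) = -p*4/6 = -2*p/3)
(21422 + B)*(49163 + s(u((0 + 5) + 4))) = (21422 + 312)*(49163 + 171) = 21734*49334 = 1072225156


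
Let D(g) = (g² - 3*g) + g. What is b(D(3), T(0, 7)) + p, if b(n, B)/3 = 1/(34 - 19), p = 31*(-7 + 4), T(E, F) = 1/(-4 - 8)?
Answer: -464/5 ≈ -92.800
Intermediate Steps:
T(E, F) = -1/12 (T(E, F) = 1/(-12) = -1/12)
D(g) = g² - 2*g
p = -93 (p = 31*(-3) = -93)
b(n, B) = ⅕ (b(n, B) = 3/(34 - 19) = 3/15 = 3*(1/15) = ⅕)
b(D(3), T(0, 7)) + p = ⅕ - 93 = -464/5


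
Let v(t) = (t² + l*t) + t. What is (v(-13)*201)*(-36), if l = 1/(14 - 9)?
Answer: -5550012/5 ≈ -1.1100e+6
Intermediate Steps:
l = ⅕ (l = 1/5 = ⅕ ≈ 0.20000)
v(t) = t² + 6*t/5 (v(t) = (t² + t/5) + t = t² + 6*t/5)
(v(-13)*201)*(-36) = (((⅕)*(-13)*(6 + 5*(-13)))*201)*(-36) = (((⅕)*(-13)*(6 - 65))*201)*(-36) = (((⅕)*(-13)*(-59))*201)*(-36) = ((767/5)*201)*(-36) = (154167/5)*(-36) = -5550012/5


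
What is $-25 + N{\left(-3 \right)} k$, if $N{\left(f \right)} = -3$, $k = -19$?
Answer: $32$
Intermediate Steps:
$-25 + N{\left(-3 \right)} k = -25 - -57 = -25 + 57 = 32$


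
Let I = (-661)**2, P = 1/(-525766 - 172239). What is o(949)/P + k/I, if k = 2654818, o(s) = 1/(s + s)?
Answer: -299934198041/829276058 ≈ -361.68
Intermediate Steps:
o(s) = 1/(2*s)
P = -1/698005 (P = 1/(-698005) = -1/698005 ≈ -1.4327e-6)
I = 436921
o(949)/P + k/I = ((1/2)/949)/(-1/698005) + 2654818/436921 = ((1/2)*(1/949))*(-698005) + 2654818*(1/436921) = (1/1898)*(-698005) + 2654818/436921 = -698005/1898 + 2654818/436921 = -299934198041/829276058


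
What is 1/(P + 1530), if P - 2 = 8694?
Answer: 1/10226 ≈ 9.7790e-5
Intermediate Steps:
P = 8696 (P = 2 + 8694 = 8696)
1/(P + 1530) = 1/(8696 + 1530) = 1/10226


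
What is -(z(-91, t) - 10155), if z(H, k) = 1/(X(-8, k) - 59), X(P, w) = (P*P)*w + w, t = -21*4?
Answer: 56045446/5519 ≈ 10155.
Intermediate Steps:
t = -84
X(P, w) = w + w*P² (X(P, w) = P²*w + w = w*P² + w = w + w*P²)
z(H, k) = 1/(-59 + 65*k) (z(H, k) = 1/(k*(1 + (-8)²) - 59) = 1/(k*(1 + 64) - 59) = 1/(k*65 - 59) = 1/(65*k - 59) = 1/(-59 + 65*k))
-(z(-91, t) - 10155) = -(1/(-59 + 65*(-84)) - 10155) = -(1/(-59 - 5460) - 10155) = -(1/(-5519) - 10155) = -(-1/5519 - 10155) = -1*(-56045446/5519) = 56045446/5519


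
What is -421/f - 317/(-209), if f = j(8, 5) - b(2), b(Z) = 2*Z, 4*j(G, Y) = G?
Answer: 88623/418 ≈ 212.02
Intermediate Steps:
j(G, Y) = G/4
f = -2 (f = (¼)*8 - 2*2 = 2 - 1*4 = 2 - 4 = -2)
-421/f - 317/(-209) = -421/(-2) - 317/(-209) = -421*(-½) - 317*(-1/209) = 421/2 + 317/209 = 88623/418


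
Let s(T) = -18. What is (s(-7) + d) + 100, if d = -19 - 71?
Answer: -8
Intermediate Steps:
d = -90
(s(-7) + d) + 100 = (-18 - 90) + 100 = -108 + 100 = -8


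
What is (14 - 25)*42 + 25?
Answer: -437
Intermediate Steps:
(14 - 25)*42 + 25 = -11*42 + 25 = -462 + 25 = -437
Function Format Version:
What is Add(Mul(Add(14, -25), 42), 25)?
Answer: -437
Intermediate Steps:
Add(Mul(Add(14, -25), 42), 25) = Add(Mul(-11, 42), 25) = Add(-462, 25) = -437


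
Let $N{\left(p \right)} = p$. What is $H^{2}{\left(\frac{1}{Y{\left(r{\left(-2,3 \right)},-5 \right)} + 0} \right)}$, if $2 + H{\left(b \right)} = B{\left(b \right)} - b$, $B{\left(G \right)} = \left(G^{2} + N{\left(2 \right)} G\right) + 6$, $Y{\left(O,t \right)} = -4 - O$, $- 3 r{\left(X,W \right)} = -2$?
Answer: $\frac{564001}{38416} \approx 14.681$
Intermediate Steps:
$r{\left(X,W \right)} = \frac{2}{3}$ ($r{\left(X,W \right)} = \left(- \frac{1}{3}\right) \left(-2\right) = \frac{2}{3}$)
$B{\left(G \right)} = 6 + G^{2} + 2 G$ ($B{\left(G \right)} = \left(G^{2} + 2 G\right) + 6 = 6 + G^{2} + 2 G$)
$H{\left(b \right)} = 4 + b + b^{2}$ ($H{\left(b \right)} = -2 - \left(-6 - b - b^{2}\right) = -2 + \left(6 + b + b^{2}\right) = 4 + b + b^{2}$)
$H^{2}{\left(\frac{1}{Y{\left(r{\left(-2,3 \right)},-5 \right)} + 0} \right)} = \left(4 + \frac{1}{\left(-4 - \frac{2}{3}\right) + 0} + \left(\frac{1}{\left(-4 - \frac{2}{3}\right) + 0}\right)^{2}\right)^{2} = \left(4 + \frac{1}{- \frac{14}{3} + 0} + \left(\frac{1}{- \frac{14}{3} + 0}\right)^{2}\right)^{2} = \left(4 + \frac{1}{- \frac{14}{3}} + \left(\frac{1}{- \frac{14}{3}}\right)^{2}\right)^{2} = \left(4 - \frac{3}{14} + \left(- \frac{3}{14}\right)^{2}\right)^{2} = \left(4 - \frac{3}{14} + \frac{9}{196}\right)^{2} = \left(\frac{751}{196}\right)^{2} = \frac{564001}{38416}$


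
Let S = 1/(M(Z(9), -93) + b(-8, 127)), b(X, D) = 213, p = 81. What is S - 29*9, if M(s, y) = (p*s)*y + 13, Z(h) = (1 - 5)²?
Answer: -31398823/120302 ≈ -261.00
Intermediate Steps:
Z(h) = 16 (Z(h) = (-4)² = 16)
M(s, y) = 13 + 81*s*y (M(s, y) = (81*s)*y + 13 = 81*s*y + 13 = 13 + 81*s*y)
S = -1/120302 (S = 1/((13 + 81*16*(-93)) + 213) = 1/((13 - 120528) + 213) = 1/(-120515 + 213) = 1/(-120302) = -1/120302 ≈ -8.3124e-6)
S - 29*9 = -1/120302 - 29*9 = -1/120302 - 261 = -31398823/120302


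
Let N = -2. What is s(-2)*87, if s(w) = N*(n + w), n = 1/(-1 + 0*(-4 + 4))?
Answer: 522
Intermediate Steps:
n = -1 (n = 1/(-1 + 0*0) = 1/(-1 + 0) = 1/(-1) = -1)
s(w) = 2 - 2*w (s(w) = -2*(-1 + w) = 2 - 2*w)
s(-2)*87 = (2 - 2*(-2))*87 = (2 + 4)*87 = 6*87 = 522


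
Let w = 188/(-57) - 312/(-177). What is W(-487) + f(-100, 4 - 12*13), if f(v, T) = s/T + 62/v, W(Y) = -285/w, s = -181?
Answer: 913332429/4905800 ≈ 186.17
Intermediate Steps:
w = -5164/3363 (w = 188*(-1/57) - 312*(-1/177) = -188/57 + 104/59 = -5164/3363 ≈ -1.5355)
W(Y) = 958455/5164 (W(Y) = -285/(-5164/3363) = -285*(-3363/5164) = 958455/5164)
f(v, T) = -181/T + 62/v
W(-487) + f(-100, 4 - 12*13) = 958455/5164 + (-181/(4 - 12*13) + 62/(-100)) = 958455/5164 + (-181/(4 - 156) + 62*(-1/100)) = 958455/5164 + (-181/(-152) - 31/50) = 958455/5164 + (-181*(-1/152) - 31/50) = 958455/5164 + (181/152 - 31/50) = 958455/5164 + 2169/3800 = 913332429/4905800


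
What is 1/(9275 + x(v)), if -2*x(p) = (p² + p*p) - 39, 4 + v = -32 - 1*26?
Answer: 2/10901 ≈ 0.00018347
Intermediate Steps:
v = -62 (v = -4 + (-32 - 1*26) = -4 + (-32 - 26) = -4 - 58 = -62)
x(p) = 39/2 - p² (x(p) = -((p² + p*p) - 39)/2 = -((p² + p²) - 39)/2 = -(2*p² - 39)/2 = -(-39 + 2*p²)/2 = 39/2 - p²)
1/(9275 + x(v)) = 1/(9275 + (39/2 - 1*(-62)²)) = 1/(9275 + (39/2 - 1*3844)) = 1/(9275 + (39/2 - 3844)) = 1/(9275 - 7649/2) = 1/(10901/2) = 2/10901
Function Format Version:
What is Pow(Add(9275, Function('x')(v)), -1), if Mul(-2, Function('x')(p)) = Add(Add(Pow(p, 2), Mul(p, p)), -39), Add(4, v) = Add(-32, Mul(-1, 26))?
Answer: Rational(2, 10901) ≈ 0.00018347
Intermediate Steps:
v = -62 (v = Add(-4, Add(-32, Mul(-1, 26))) = Add(-4, Add(-32, -26)) = Add(-4, -58) = -62)
Function('x')(p) = Add(Rational(39, 2), Mul(-1, Pow(p, 2))) (Function('x')(p) = Mul(Rational(-1, 2), Add(Add(Pow(p, 2), Mul(p, p)), -39)) = Mul(Rational(-1, 2), Add(Add(Pow(p, 2), Pow(p, 2)), -39)) = Mul(Rational(-1, 2), Add(Mul(2, Pow(p, 2)), -39)) = Mul(Rational(-1, 2), Add(-39, Mul(2, Pow(p, 2)))) = Add(Rational(39, 2), Mul(-1, Pow(p, 2))))
Pow(Add(9275, Function('x')(v)), -1) = Pow(Add(9275, Add(Rational(39, 2), Mul(-1, Pow(-62, 2)))), -1) = Pow(Add(9275, Add(Rational(39, 2), Mul(-1, 3844))), -1) = Pow(Add(9275, Add(Rational(39, 2), -3844)), -1) = Pow(Add(9275, Rational(-7649, 2)), -1) = Pow(Rational(10901, 2), -1) = Rational(2, 10901)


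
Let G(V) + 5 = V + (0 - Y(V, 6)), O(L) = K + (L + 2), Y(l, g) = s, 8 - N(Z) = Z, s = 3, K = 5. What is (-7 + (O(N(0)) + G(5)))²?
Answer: 25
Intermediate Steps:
N(Z) = 8 - Z
Y(l, g) = 3
O(L) = 7 + L (O(L) = 5 + (L + 2) = 5 + (2 + L) = 7 + L)
G(V) = -8 + V (G(V) = -5 + (V + (0 - 1*3)) = -5 + (V + (0 - 3)) = -5 + (V - 3) = -5 + (-3 + V) = -8 + V)
(-7 + (O(N(0)) + G(5)))² = (-7 + ((7 + (8 - 1*0)) + (-8 + 5)))² = (-7 + ((7 + (8 + 0)) - 3))² = (-7 + ((7 + 8) - 3))² = (-7 + (15 - 3))² = (-7 + 12)² = 5² = 25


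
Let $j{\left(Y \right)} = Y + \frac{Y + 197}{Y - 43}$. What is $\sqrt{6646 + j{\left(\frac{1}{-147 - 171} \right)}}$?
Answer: $\frac{\sqrt{5023768017581790}}{869730} \approx 81.495$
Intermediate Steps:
$j{\left(Y \right)} = Y + \frac{197 + Y}{-43 + Y}$
$\sqrt{6646 + j{\left(\frac{1}{-147 - 171} \right)}} = \sqrt{6646 + \frac{197 + \left(\frac{1}{-147 - 171}\right)^{2} - \frac{42}{-147 - 171}}{-43 + \frac{1}{-147 - 171}}} = \sqrt{6646 + \frac{197 + \left(\frac{1}{-318}\right)^{2} - \frac{42}{-318}}{-43 + \frac{1}{-318}}} = \sqrt{6646 + \frac{197 + \left(- \frac{1}{318}\right)^{2} - - \frac{7}{53}}{-43 - \frac{1}{318}}} = \sqrt{6646 + \frac{197 + \frac{1}{101124} + \frac{7}{53}}{- \frac{13675}{318}}} = \sqrt{6646 - \frac{3986957}{869730}} = \sqrt{\frac{5776238623}{869730}} = \frac{\sqrt{5023768017581790}}{869730}$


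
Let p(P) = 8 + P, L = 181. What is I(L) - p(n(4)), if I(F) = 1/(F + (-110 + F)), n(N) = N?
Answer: -3023/252 ≈ -11.996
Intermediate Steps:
I(F) = 1/(-110 + 2*F)
I(L) - p(n(4)) = 1/(2*(-55 + 181)) - (8 + 4) = (1/2)/126 - 1*12 = (1/2)*(1/126) - 12 = 1/252 - 12 = -3023/252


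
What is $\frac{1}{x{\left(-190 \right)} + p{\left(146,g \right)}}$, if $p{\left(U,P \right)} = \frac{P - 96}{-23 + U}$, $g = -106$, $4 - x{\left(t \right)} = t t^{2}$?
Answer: $\frac{123}{843657290} \approx 1.4579 \cdot 10^{-7}$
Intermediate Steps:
$x{\left(t \right)} = 4 - t^{3}$ ($x{\left(t \right)} = 4 - t t^{2} = 4 - t^{3}$)
$p{\left(U,P \right)} = \frac{-96 + P}{-23 + U}$
$\frac{1}{x{\left(-190 \right)} + p{\left(146,g \right)}} = \frac{1}{\left(4 - \left(-190\right)^{3}\right) + \frac{-96 - 106}{-23 + 146}} = \frac{1}{\left(4 - -6859000\right) + \frac{1}{123} \left(-202\right)} = \frac{1}{\left(4 + 6859000\right) + \frac{1}{123} \left(-202\right)} = \frac{1}{6859004 - \frac{202}{123}} = \frac{1}{\frac{843657290}{123}} = \frac{123}{843657290}$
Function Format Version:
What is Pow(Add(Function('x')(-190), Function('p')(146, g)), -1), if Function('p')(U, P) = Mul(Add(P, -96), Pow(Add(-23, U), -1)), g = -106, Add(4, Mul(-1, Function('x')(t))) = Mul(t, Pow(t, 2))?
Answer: Rational(123, 843657290) ≈ 1.4579e-7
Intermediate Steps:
Function('x')(t) = Add(4, Mul(-1, Pow(t, 3))) (Function('x')(t) = Add(4, Mul(-1, Mul(t, Pow(t, 2)))) = Add(4, Mul(-1, Pow(t, 3))))
Function('p')(U, P) = Mul(Pow(Add(-23, U), -1), Add(-96, P)) (Function('p')(U, P) = Mul(Add(-96, P), Pow(Add(-23, U), -1)) = Mul(Pow(Add(-23, U), -1), Add(-96, P)))
Pow(Add(Function('x')(-190), Function('p')(146, g)), -1) = Pow(Add(Add(4, Mul(-1, Pow(-190, 3))), Mul(Pow(Add(-23, 146), -1), Add(-96, -106))), -1) = Pow(Add(Add(4, Mul(-1, -6859000)), Mul(Pow(123, -1), -202)), -1) = Pow(Add(Add(4, 6859000), Mul(Rational(1, 123), -202)), -1) = Pow(Add(6859004, Rational(-202, 123)), -1) = Pow(Rational(843657290, 123), -1) = Rational(123, 843657290)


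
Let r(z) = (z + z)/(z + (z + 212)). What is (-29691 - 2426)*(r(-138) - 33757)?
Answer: 17344561031/16 ≈ 1.0840e+9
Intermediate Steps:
r(z) = 2*z/(212 + 2*z) (r(z) = (2*z)/(z + (212 + z)) = (2*z)/(212 + 2*z) = 2*z/(212 + 2*z))
(-29691 - 2426)*(r(-138) - 33757) = (-29691 - 2426)*(-138/(106 - 138) - 33757) = -32117*(-138/(-32) - 33757) = -32117*(-138*(-1/32) - 33757) = -32117*(69/16 - 33757) = -32117*(-540043/16) = 17344561031/16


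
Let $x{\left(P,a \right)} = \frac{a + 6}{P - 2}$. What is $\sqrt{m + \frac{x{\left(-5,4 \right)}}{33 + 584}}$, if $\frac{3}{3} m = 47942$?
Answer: $\frac{12 \sqrt{6210406713}}{4319} \approx 218.96$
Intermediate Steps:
$x{\left(P,a \right)} = \frac{6 + a}{-2 + P}$
$m = 47942$
$\sqrt{m + \frac{x{\left(-5,4 \right)}}{33 + 584}} = \sqrt{47942 + \frac{\frac{1}{-2 - 5} \left(6 + 4\right)}{33 + 584}} = \sqrt{47942 + \frac{\frac{1}{-7} \cdot 10}{617}} = \sqrt{47942 + \frac{\left(- \frac{1}{7}\right) 10}{617}} = \sqrt{47942 + \frac{1}{617} \left(- \frac{10}{7}\right)} = \sqrt{47942 - \frac{10}{4319}} = \sqrt{\frac{207061488}{4319}} = \frac{12 \sqrt{6210406713}}{4319}$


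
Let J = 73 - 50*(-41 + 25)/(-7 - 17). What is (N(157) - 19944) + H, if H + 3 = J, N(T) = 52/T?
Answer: -9376198/471 ≈ -19907.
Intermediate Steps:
J = 119/3 (J = 73 - (-800)/(-24) = 73 - (-800)*(-1)/24 = 73 - 50*⅔ = 73 - 100/3 = 119/3 ≈ 39.667)
H = 110/3 (H = -3 + 119/3 = 110/3 ≈ 36.667)
(N(157) - 19944) + H = (52/157 - 19944) + 110/3 = -3131156/157 + 110/3 = -9376198/471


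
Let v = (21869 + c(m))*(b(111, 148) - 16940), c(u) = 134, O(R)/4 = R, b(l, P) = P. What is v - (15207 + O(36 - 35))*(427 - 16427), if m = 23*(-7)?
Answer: -126098376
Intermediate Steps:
O(R) = 4*R
m = -161
v = -369474376 (v = (21869 + 134)*(148 - 16940) = 22003*(-16792) = -369474376)
v - (15207 + O(36 - 35))*(427 - 16427) = -369474376 - (15207 + 4*(36 - 35))*(427 - 16427) = -369474376 - (15207 + 4*1)*(-16000) = -369474376 - (15207 + 4)*(-16000) = -369474376 - 15211*(-16000) = -369474376 - 1*(-243376000) = -369474376 + 243376000 = -126098376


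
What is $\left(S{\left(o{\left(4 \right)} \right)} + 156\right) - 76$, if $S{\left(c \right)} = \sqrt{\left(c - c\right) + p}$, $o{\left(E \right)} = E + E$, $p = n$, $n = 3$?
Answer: $80 + \sqrt{3} \approx 81.732$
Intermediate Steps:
$p = 3$
$o{\left(E \right)} = 2 E$
$S{\left(c \right)} = \sqrt{3}$ ($S{\left(c \right)} = \sqrt{\left(c - c\right) + 3} = \sqrt{0 + 3} = \sqrt{3}$)
$\left(S{\left(o{\left(4 \right)} \right)} + 156\right) - 76 = \left(\sqrt{3} + 156\right) - 76 = \left(156 + \sqrt{3}\right) - 76 = 80 + \sqrt{3}$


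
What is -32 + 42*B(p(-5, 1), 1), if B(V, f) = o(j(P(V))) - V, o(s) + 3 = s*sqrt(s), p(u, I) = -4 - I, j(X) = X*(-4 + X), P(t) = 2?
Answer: 52 - 336*I ≈ 52.0 - 336.0*I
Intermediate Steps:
o(s) = -3 + s**(3/2) (o(s) = -3 + s*sqrt(s) = -3 + s**(3/2))
B(V, f) = -3 - V - 8*I (B(V, f) = (-3 + (2*(-4 + 2))**(3/2)) - V = (-3 + (2*(-2))**(3/2)) - V = (-3 + (-4)**(3/2)) - V = (-3 - 8*I) - V = -3 - V - 8*I)
-32 + 42*B(p(-5, 1), 1) = -32 + 42*(-3 - (-4 - 1*1) - 8*I) = -32 + 42*(-3 - (-4 - 1) - 8*I) = -32 + 42*(-3 - 1*(-5) - 8*I) = -32 + 42*(-3 + 5 - 8*I) = -32 + 42*(2 - 8*I) = -32 + (84 - 336*I) = 52 - 336*I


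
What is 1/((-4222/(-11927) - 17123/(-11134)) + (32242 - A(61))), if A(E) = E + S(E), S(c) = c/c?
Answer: 132795218/4273601349009 ≈ 3.1073e-5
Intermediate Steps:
S(c) = 1
A(E) = 1 + E (A(E) = E + 1 = 1 + E)
1/((-4222/(-11927) - 17123/(-11134)) + (32242 - A(61))) = 1/((-4222/(-11927) - 17123/(-11134)) + (32242 - (1 + 61))) = 1/((-4222*(-1/11927) - 17123*(-1/11134)) + (32242 - 1*62)) = 1/((4222/11927 + 17123/11134) + (32242 - 62)) = 1/(251233769/132795218 + 32180) = 1/(4273601349009/132795218) = 132795218/4273601349009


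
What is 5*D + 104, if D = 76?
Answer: 484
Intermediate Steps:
5*D + 104 = 5*76 + 104 = 380 + 104 = 484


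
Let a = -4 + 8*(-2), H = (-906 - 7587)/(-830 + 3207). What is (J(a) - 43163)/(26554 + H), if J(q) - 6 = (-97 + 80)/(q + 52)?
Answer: -3282734457/2019531680 ≈ -1.6255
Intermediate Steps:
H = -8493/2377 ≈ -3.5730
a = -20 (a = -4 - 16 = -20)
J(q) = 6 - 17/(52 + q) (J(q) = 6 + (-97 + 80)/(q + 52) = 6 - 17/(52 + q))
(J(a) - 43163)/(26554 + H) = ((295 + 6*(-20))/(52 - 20) - 43163)/(26554 - 8493/2377) = ((295 - 120)/32 - 43163)/(63110365/2377) = ((1/32)*175 - 43163)*(2377/63110365) = (175/32 - 43163)*(2377/63110365) = -1381041/32*2377/63110365 = -3282734457/2019531680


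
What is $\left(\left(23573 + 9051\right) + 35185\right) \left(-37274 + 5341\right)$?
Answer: $-2165344797$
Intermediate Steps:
$\left(\left(23573 + 9051\right) + 35185\right) \left(-37274 + 5341\right) = \left(32624 + 35185\right) \left(-31933\right) = 67809 \left(-31933\right) = -2165344797$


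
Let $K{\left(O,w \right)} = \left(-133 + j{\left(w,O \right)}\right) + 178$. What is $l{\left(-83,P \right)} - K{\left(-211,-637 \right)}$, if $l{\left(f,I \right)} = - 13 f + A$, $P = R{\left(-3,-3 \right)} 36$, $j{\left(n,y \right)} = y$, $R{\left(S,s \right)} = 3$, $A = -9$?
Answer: $1236$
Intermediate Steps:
$P = 108$ ($P = 3 \cdot 36 = 108$)
$K{\left(O,w \right)} = 45 + O$ ($K{\left(O,w \right)} = \left(-133 + O\right) + 178 = 45 + O$)
$l{\left(f,I \right)} = -9 - 13 f$ ($l{\left(f,I \right)} = - 13 f - 9 = -9 - 13 f$)
$l{\left(-83,P \right)} - K{\left(-211,-637 \right)} = \left(-9 - -1079\right) - \left(45 - 211\right) = \left(-9 + 1079\right) - -166 = 1070 + 166 = 1236$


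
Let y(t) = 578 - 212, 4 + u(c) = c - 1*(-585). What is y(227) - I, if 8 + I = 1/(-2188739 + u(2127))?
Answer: 817575595/2186031 ≈ 374.00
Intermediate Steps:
u(c) = 581 + c (u(c) = -4 + (c - 1*(-585)) = -4 + (c + 585) = -4 + (585 + c) = 581 + c)
I = -17488249/2186031 (I = -8 + 1/(-2188739 + (581 + 2127)) = -8 + 1/(-2188739 + 2708) = -8 + 1/(-2186031) = -8 - 1/2186031 = -17488249/2186031 ≈ -8.0000)
y(t) = 366
y(227) - I = 366 - 1*(-17488249/2186031) = 366 + 17488249/2186031 = 817575595/2186031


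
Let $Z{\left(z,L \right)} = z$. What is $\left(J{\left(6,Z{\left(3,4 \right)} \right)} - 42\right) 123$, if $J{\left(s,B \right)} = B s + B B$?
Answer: $-1845$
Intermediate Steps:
$J{\left(s,B \right)} = B^{2} + B s$ ($J{\left(s,B \right)} = B s + B^{2} = B^{2} + B s$)
$\left(J{\left(6,Z{\left(3,4 \right)} \right)} - 42\right) 123 = \left(3 \left(3 + 6\right) - 42\right) 123 = \left(3 \cdot 9 - 42\right) 123 = \left(27 - 42\right) 123 = \left(-15\right) 123 = -1845$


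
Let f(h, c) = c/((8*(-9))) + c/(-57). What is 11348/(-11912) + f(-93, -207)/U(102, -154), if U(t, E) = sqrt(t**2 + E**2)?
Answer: -2837/2978 + 989*sqrt(8530)/2593120 ≈ -0.91743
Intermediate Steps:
U(t, E) = sqrt(E**2 + t**2)
f(h, c) = -43*c/1368 (f(h, c) = c/(-72) + c*(-1/57) = c*(-1/72) - c/57 = -c/72 - c/57 = -43*c/1368)
11348/(-11912) + f(-93, -207)/U(102, -154) = 11348/(-11912) + (-43/1368*(-207))/(sqrt((-154)**2 + 102**2)) = 11348*(-1/11912) + 989/(152*(sqrt(23716 + 10404))) = -2837/2978 + 989/(152*(sqrt(34120))) = -2837/2978 + 989/(152*((2*sqrt(8530)))) = -2837/2978 + 989*(sqrt(8530)/17060)/152 = -2837/2978 + 989*sqrt(8530)/2593120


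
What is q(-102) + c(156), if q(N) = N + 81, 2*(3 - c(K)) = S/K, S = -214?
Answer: -2701/156 ≈ -17.314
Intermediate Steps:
c(K) = 3 + 107/K (c(K) = 3 - (-107)/K = 3 + 107/K)
q(N) = 81 + N
q(-102) + c(156) = (81 - 102) + (3 + 107/156) = -21 + (3 + 107*(1/156)) = -21 + (3 + 107/156) = -21 + 575/156 = -2701/156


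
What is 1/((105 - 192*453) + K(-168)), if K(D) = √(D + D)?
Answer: -28957/2515523659 - 4*I*√21/7546570977 ≈ -1.1511e-5 - 2.429e-9*I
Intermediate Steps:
K(D) = √2*√D (K(D) = √(2*D) = √2*√D)
1/((105 - 192*453) + K(-168)) = 1/((105 - 192*453) + √2*√(-168)) = 1/((105 - 86976) + √2*(2*I*√42)) = 1/(-86871 + 4*I*√21)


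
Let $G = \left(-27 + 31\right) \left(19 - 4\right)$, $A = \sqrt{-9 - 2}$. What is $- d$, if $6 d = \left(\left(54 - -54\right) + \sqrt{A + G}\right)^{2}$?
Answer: $- \frac{\left(108 + \sqrt{60 + i \sqrt{11}}\right)^{2}}{6} \approx -2233.0 - 8.257 i$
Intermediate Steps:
$A = i \sqrt{11}$ ($A = \sqrt{-11} = i \sqrt{11} \approx 3.3166 i$)
$G = 60$ ($G = 4 \cdot 15 = 60$)
$d = \frac{\left(108 + \sqrt{60 + i \sqrt{11}}\right)^{2}}{6}$ ($d = \frac{\left(\left(54 - -54\right) + \sqrt{i \sqrt{11} + 60}\right)^{2}}{6} = \frac{\left(\left(54 + 54\right) + \sqrt{60 + i \sqrt{11}}\right)^{2}}{6} = \frac{\left(108 + \sqrt{60 + i \sqrt{11}}\right)^{2}}{6} \approx 2233.0 + 8.257 i$)
$- d = - \frac{\left(108 + \sqrt{60 + i \sqrt{11}}\right)^{2}}{6}$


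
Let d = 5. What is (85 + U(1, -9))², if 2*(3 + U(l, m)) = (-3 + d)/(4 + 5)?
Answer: 546121/81 ≈ 6742.2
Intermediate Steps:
U(l, m) = -26/9 (U(l, m) = -3 + ((-3 + 5)/(4 + 5))/2 = -3 + (2/9)/2 = -3 + (2*(⅑))/2 = -3 + (½)*(2/9) = -3 + ⅑ = -26/9)
(85 + U(1, -9))² = (85 - 26/9)² = (739/9)² = 546121/81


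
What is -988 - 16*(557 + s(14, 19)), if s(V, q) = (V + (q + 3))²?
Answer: -30636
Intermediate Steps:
s(V, q) = (3 + V + q)² (s(V, q) = (V + (3 + q))² = (3 + V + q)²)
-988 - 16*(557 + s(14, 19)) = -988 - 16*(557 + (3 + 14 + 19)²) = -988 - 16*(557 + 36²) = -988 - 16*(557 + 1296) = -988 - 16*1853 = -988 - 29648 = -30636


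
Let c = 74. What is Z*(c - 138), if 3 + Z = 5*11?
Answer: -3328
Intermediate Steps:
Z = 52 (Z = -3 + 5*11 = -3 + 55 = 52)
Z*(c - 138) = 52*(74 - 138) = 52*(-64) = -3328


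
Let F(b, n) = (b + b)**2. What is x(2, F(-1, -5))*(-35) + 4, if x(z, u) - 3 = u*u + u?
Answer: -801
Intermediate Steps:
F(b, n) = 4*b**2 (F(b, n) = (2*b)**2 = 4*b**2)
x(z, u) = 3 + u + u**2 (x(z, u) = 3 + (u*u + u) = 3 + (u**2 + u) = 3 + (u + u**2) = 3 + u + u**2)
x(2, F(-1, -5))*(-35) + 4 = (3 + 4*(-1)**2 + (4*(-1)**2)**2)*(-35) + 4 = (3 + 4*1 + (4*1)**2)*(-35) + 4 = (3 + 4 + 4**2)*(-35) + 4 = (3 + 4 + 16)*(-35) + 4 = 23*(-35) + 4 = -805 + 4 = -801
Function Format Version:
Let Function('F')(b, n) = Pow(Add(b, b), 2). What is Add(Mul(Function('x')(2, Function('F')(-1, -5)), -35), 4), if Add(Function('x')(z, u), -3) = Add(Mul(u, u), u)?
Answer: -801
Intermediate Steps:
Function('F')(b, n) = Mul(4, Pow(b, 2)) (Function('F')(b, n) = Pow(Mul(2, b), 2) = Mul(4, Pow(b, 2)))
Function('x')(z, u) = Add(3, u, Pow(u, 2)) (Function('x')(z, u) = Add(3, Add(Mul(u, u), u)) = Add(3, Add(Pow(u, 2), u)) = Add(3, Add(u, Pow(u, 2))) = Add(3, u, Pow(u, 2)))
Add(Mul(Function('x')(2, Function('F')(-1, -5)), -35), 4) = Add(Mul(Add(3, Mul(4, Pow(-1, 2)), Pow(Mul(4, Pow(-1, 2)), 2)), -35), 4) = Add(Mul(Add(3, Mul(4, 1), Pow(Mul(4, 1), 2)), -35), 4) = Add(Mul(Add(3, 4, Pow(4, 2)), -35), 4) = Add(Mul(Add(3, 4, 16), -35), 4) = Add(Mul(23, -35), 4) = Add(-805, 4) = -801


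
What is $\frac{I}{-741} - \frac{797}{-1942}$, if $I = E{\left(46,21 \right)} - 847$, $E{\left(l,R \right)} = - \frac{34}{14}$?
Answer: $\frac{5227057}{3357718} \approx 1.5567$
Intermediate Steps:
$E{\left(l,R \right)} = - \frac{17}{7}$ ($E{\left(l,R \right)} = \left(-34\right) \frac{1}{14} = - \frac{17}{7}$)
$I = - \frac{5946}{7}$ ($I = - \frac{17}{7} - 847 = - \frac{5946}{7} \approx -849.43$)
$\frac{I}{-741} - \frac{797}{-1942} = - \frac{5946}{7 \left(-741\right)} - \frac{797}{-1942} = \left(- \frac{5946}{7}\right) \left(- \frac{1}{741}\right) - - \frac{797}{1942} = \frac{1982}{1729} + \frac{797}{1942} = \frac{5227057}{3357718}$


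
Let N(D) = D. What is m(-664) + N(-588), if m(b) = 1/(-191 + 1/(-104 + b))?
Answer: -86253900/146689 ≈ -588.00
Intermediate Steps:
m(-664) + N(-588) = (104 - 1*(-664))/(-19865 + 191*(-664)) - 588 = (104 + 664)/(-19865 - 126824) - 588 = 768/(-146689) - 588 = -1/146689*768 - 588 = -768/146689 - 588 = -86253900/146689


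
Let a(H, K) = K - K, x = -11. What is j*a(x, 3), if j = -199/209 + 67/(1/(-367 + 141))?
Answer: 0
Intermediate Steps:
j = -3164877/209 (j = -199*1/209 + 67/(1/(-226)) = -199/209 + 67/(-1/226) = -199/209 + 67*(-226) = -199/209 - 15142 = -3164877/209 ≈ -15143.)
a(H, K) = 0
j*a(x, 3) = -3164877/209*0 = 0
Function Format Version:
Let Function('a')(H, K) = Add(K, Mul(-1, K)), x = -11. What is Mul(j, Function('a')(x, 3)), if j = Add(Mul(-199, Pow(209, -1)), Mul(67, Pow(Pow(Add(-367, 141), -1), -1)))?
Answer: 0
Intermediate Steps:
j = Rational(-3164877, 209) (j = Add(Mul(-199, Rational(1, 209)), Mul(67, Pow(Pow(-226, -1), -1))) = Add(Rational(-199, 209), Mul(67, Pow(Rational(-1, 226), -1))) = Add(Rational(-199, 209), Mul(67, -226)) = Add(Rational(-199, 209), -15142) = Rational(-3164877, 209) ≈ -15143.)
Function('a')(H, K) = 0
Mul(j, Function('a')(x, 3)) = Mul(Rational(-3164877, 209), 0) = 0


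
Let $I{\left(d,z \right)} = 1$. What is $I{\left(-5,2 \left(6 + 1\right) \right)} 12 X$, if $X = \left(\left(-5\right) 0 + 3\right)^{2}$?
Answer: $108$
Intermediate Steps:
$X = 9$ ($X = \left(0 + 3\right)^{2} = 3^{2} = 9$)
$I{\left(-5,2 \left(6 + 1\right) \right)} 12 X = 1 \cdot 12 \cdot 9 = 12 \cdot 9 = 108$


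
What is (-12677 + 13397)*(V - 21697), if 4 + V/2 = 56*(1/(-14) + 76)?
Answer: -9504720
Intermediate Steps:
V = 8496 (V = -8 + 2*(56*(1/(-14) + 76)) = -8 + 2*(56*(-1/14 + 76)) = -8 + 2*(56*(1063/14)) = -8 + 2*4252 = -8 + 8504 = 8496)
(-12677 + 13397)*(V - 21697) = (-12677 + 13397)*(8496 - 21697) = 720*(-13201) = -9504720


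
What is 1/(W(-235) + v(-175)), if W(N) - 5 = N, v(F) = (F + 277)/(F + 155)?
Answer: -10/2351 ≈ -0.0042535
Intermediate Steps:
v(F) = (277 + F)/(155 + F)
W(N) = 5 + N
1/(W(-235) + v(-175)) = 1/((5 - 235) + (277 - 175)/(155 - 175)) = 1/(-230 + 102/(-20)) = 1/(-230 - 1/20*102) = 1/(-230 - 51/10) = 1/(-2351/10) = -10/2351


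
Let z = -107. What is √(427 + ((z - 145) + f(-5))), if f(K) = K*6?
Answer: √145 ≈ 12.042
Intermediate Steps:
f(K) = 6*K
√(427 + ((z - 145) + f(-5))) = √(427 + ((-107 - 145) + 6*(-5))) = √(427 + (-252 - 30)) = √(427 - 282) = √145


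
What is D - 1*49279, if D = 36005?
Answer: -13274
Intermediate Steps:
D - 1*49279 = 36005 - 1*49279 = 36005 - 49279 = -13274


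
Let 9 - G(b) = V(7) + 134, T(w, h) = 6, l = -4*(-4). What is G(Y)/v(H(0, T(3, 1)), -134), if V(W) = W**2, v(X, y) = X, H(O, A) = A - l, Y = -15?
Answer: 87/5 ≈ 17.400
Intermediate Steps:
l = 16
H(O, A) = -16 + A (H(O, A) = A - 1*16 = A - 16 = -16 + A)
G(b) = -174 (G(b) = 9 - (7**2 + 134) = 9 - (49 + 134) = 9 - 1*183 = 9 - 183 = -174)
G(Y)/v(H(0, T(3, 1)), -134) = -174/(-16 + 6) = -174/(-10) = -174*(-1/10) = 87/5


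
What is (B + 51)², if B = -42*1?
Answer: 81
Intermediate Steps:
B = -42
(B + 51)² = (-42 + 51)² = 9² = 81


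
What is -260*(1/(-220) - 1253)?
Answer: 3583593/11 ≈ 3.2578e+5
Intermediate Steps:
-260*(1/(-220) - 1253) = -260*(-1/220 - 1253) = -260*(-275661/220) = 3583593/11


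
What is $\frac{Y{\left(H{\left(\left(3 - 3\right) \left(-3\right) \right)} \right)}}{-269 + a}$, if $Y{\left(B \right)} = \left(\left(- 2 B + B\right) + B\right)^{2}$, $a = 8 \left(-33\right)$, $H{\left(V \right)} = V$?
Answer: $0$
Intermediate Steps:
$a = -264$
$Y{\left(B \right)} = 0$ ($Y{\left(B \right)} = \left(- B + B\right)^{2} = 0^{2} = 0$)
$\frac{Y{\left(H{\left(\left(3 - 3\right) \left(-3\right) \right)} \right)}}{-269 + a} = \frac{1}{-269 - 264} \cdot 0 = \frac{1}{-533} \cdot 0 = \left(- \frac{1}{533}\right) 0 = 0$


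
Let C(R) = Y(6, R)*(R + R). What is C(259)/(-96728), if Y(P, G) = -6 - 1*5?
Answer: 2849/48364 ≈ 0.058907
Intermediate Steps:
Y(P, G) = -11 (Y(P, G) = -6 - 5 = -11)
C(R) = -22*R (C(R) = -11*(R + R) = -22*R)
C(259)/(-96728) = -22*259/(-96728) = -5698*(-1/96728) = 2849/48364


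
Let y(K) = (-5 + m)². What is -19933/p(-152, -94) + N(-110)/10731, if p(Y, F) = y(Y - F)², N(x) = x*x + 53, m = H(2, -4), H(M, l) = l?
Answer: -44721730/23468697 ≈ -1.9056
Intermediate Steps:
m = -4
N(x) = 53 + x² (N(x) = x² + 53 = 53 + x²)
y(K) = 81 (y(K) = (-5 - 4)² = (-9)² = 81)
p(Y, F) = 6561 (p(Y, F) = 81² = 6561)
-19933/p(-152, -94) + N(-110)/10731 = -19933/6561 + (53 + (-110)²)/10731 = -19933*1/6561 + (53 + 12100)*(1/10731) = -19933/6561 + 12153*(1/10731) = -19933/6561 + 4051/3577 = -44721730/23468697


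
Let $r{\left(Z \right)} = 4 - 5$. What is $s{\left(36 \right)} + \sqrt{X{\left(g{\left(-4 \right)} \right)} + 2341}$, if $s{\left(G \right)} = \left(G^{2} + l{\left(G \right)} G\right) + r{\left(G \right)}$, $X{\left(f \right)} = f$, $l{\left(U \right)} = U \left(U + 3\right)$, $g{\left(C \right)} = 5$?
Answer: $51839 + \sqrt{2346} \approx 51887.0$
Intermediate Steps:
$l{\left(U \right)} = U \left(3 + U\right)$
$r{\left(Z \right)} = -1$
$s{\left(G \right)} = -1 + G^{2} + G^{2} \left(3 + G\right)$ ($s{\left(G \right)} = \left(G^{2} + G \left(3 + G\right) G\right) - 1 = \left(G^{2} + G^{2} \left(3 + G\right)\right) - 1 = -1 + G^{2} + G^{2} \left(3 + G\right)$)
$s{\left(36 \right)} + \sqrt{X{\left(g{\left(-4 \right)} \right)} + 2341} = \left(-1 + 36^{3} + 4 \cdot 36^{2}\right) + \sqrt{5 + 2341} = \left(-1 + 46656 + 4 \cdot 1296\right) + \sqrt{2346} = \left(-1 + 46656 + 5184\right) + \sqrt{2346} = 51839 + \sqrt{2346}$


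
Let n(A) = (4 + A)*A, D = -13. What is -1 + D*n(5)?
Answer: -586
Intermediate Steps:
n(A) = A*(4 + A)
-1 + D*n(5) = -1 - 65*(4 + 5) = -1 - 65*9 = -1 - 13*45 = -1 - 585 = -586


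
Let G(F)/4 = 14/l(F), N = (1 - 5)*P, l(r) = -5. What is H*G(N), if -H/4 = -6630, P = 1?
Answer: -297024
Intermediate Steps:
H = 26520 (H = -4*(-6630) = 26520)
N = -4 (N = (1 - 5)*1 = -4*1 = -4)
G(F) = -56/5 (G(F) = 4*(14/(-5)) = 4*(14*(-1/5)) = 4*(-14/5) = -56/5)
H*G(N) = 26520*(-56/5) = -297024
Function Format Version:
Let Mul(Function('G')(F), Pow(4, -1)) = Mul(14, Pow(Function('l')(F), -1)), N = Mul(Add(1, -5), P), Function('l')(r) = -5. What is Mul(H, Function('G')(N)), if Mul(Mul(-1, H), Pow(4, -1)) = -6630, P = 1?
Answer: -297024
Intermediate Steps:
H = 26520 (H = Mul(-4, -6630) = 26520)
N = -4 (N = Mul(Add(1, -5), 1) = Mul(-4, 1) = -4)
Function('G')(F) = Rational(-56, 5) (Function('G')(F) = Mul(4, Mul(14, Pow(-5, -1))) = Mul(4, Mul(14, Rational(-1, 5))) = Mul(4, Rational(-14, 5)) = Rational(-56, 5))
Mul(H, Function('G')(N)) = Mul(26520, Rational(-56, 5)) = -297024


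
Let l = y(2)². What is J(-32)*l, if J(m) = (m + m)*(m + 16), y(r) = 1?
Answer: 1024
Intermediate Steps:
J(m) = 2*m*(16 + m) (J(m) = (2*m)*(16 + m) = 2*m*(16 + m))
l = 1 (l = 1² = 1)
J(-32)*l = (2*(-32)*(16 - 32))*1 = (2*(-32)*(-16))*1 = 1024*1 = 1024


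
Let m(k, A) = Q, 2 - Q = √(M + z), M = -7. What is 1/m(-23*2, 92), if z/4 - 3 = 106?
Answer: -2/425 - √429/425 ≈ -0.053441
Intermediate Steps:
z = 436 (z = 12 + 4*106 = 12 + 424 = 436)
Q = 2 - √429 (Q = 2 - √(-7 + 436) = 2 - √429 ≈ -18.712)
m(k, A) = 2 - √429
1/m(-23*2, 92) = 1/(2 - √429)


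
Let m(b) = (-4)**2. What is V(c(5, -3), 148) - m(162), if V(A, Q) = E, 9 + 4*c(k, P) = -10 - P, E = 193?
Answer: 177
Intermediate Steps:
c(k, P) = -19/4 - P/4 (c(k, P) = -9/4 + (-10 - P)/4 = -9/4 + (-5/2 - P/4) = -19/4 - P/4)
m(b) = 16
V(A, Q) = 193
V(c(5, -3), 148) - m(162) = 193 - 1*16 = 193 - 16 = 177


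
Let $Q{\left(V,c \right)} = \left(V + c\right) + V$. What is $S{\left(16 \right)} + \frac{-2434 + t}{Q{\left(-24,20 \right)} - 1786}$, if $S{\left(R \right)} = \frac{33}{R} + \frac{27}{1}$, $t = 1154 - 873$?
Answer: $\frac{438979}{14512} \approx 30.249$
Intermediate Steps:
$t = 281$ ($t = 1154 - 873 = 281$)
$Q{\left(V,c \right)} = c + 2 V$
$S{\left(R \right)} = 27 + \frac{33}{R}$ ($S{\left(R \right)} = \frac{33}{R} + 27 \cdot 1 = \frac{33}{R} + 27 = 27 + \frac{33}{R}$)
$S{\left(16 \right)} + \frac{-2434 + t}{Q{\left(-24,20 \right)} - 1786} = \left(27 + \frac{33}{16}\right) + \frac{-2434 + 281}{\left(20 + 2 \left(-24\right)\right) - 1786} = \left(27 + 33 \cdot \frac{1}{16}\right) - \frac{2153}{\left(20 - 48\right) - 1786} = \left(27 + \frac{33}{16}\right) - \frac{2153}{-28 - 1786} = \frac{465}{16} - \frac{2153}{-1814} = \frac{465}{16} - - \frac{2153}{1814} = \frac{465}{16} + \frac{2153}{1814} = \frac{438979}{14512}$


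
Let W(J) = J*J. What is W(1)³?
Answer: 1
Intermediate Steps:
W(J) = J²
W(1)³ = (1²)³ = 1³ = 1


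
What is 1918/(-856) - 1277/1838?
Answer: -1154599/393332 ≈ -2.9354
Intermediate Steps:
1918/(-856) - 1277/1838 = 1918*(-1/856) - 1277*1/1838 = -959/428 - 1277/1838 = -1154599/393332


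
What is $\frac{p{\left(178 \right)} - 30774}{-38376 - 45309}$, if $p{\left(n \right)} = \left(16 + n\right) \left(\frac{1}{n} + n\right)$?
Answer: $- \frac{334559}{7447965} \approx -0.044919$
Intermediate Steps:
$p{\left(n \right)} = \left(16 + n\right) \left(n + \frac{1}{n}\right)$
$\frac{p{\left(178 \right)} - 30774}{-38376 - 45309} = \frac{\left(1 + 178^{2} + 16 \cdot 178 + \frac{16}{178}\right) - 30774}{-38376 - 45309} = \frac{\left(1 + 31684 + 2848 + 16 \cdot \frac{1}{178}\right) - 30774}{-83685} = \left(\left(1 + 31684 + 2848 + \frac{8}{89}\right) - 30774\right) \left(- \frac{1}{83685}\right) = \left(\frac{3073445}{89} - 30774\right) \left(- \frac{1}{83685}\right) = \frac{334559}{89} \left(- \frac{1}{83685}\right) = - \frac{334559}{7447965}$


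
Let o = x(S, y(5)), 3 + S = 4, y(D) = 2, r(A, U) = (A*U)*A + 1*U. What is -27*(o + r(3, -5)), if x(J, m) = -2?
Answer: 1404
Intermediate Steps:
r(A, U) = U + U*A**2 (r(A, U) = U*A**2 + U = U + U*A**2)
S = 1 (S = -3 + 4 = 1)
o = -2
-27*(o + r(3, -5)) = -27*(-2 - 5*(1 + 3**2)) = -27*(-2 - 5*(1 + 9)) = -27*(-2 - 5*10) = -27*(-2 - 50) = -27*(-52) = 1404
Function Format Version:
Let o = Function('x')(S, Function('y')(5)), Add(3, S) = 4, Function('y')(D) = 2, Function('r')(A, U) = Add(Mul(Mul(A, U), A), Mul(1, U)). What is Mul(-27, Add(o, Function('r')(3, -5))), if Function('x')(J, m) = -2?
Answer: 1404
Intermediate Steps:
Function('r')(A, U) = Add(U, Mul(U, Pow(A, 2))) (Function('r')(A, U) = Add(Mul(U, Pow(A, 2)), U) = Add(U, Mul(U, Pow(A, 2))))
S = 1 (S = Add(-3, 4) = 1)
o = -2
Mul(-27, Add(o, Function('r')(3, -5))) = Mul(-27, Add(-2, Mul(-5, Add(1, Pow(3, 2))))) = Mul(-27, Add(-2, Mul(-5, Add(1, 9)))) = Mul(-27, Add(-2, Mul(-5, 10))) = Mul(-27, Add(-2, -50)) = Mul(-27, -52) = 1404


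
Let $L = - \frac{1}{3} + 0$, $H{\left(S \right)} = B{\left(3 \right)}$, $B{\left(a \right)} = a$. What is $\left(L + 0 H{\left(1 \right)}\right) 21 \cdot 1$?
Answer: $-7$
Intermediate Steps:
$H{\left(S \right)} = 3$
$L = - \frac{1}{3}$ ($L = \left(-1\right) \frac{1}{3} + 0 = - \frac{1}{3} + 0 = - \frac{1}{3} \approx -0.33333$)
$\left(L + 0 H{\left(1 \right)}\right) 21 \cdot 1 = \left(- \frac{1}{3} + 0 \cdot 3\right) 21 \cdot 1 = \left(- \frac{1}{3} + 0\right) 21 \cdot 1 = \left(- \frac{1}{3}\right) 21 \cdot 1 = \left(-7\right) 1 = -7$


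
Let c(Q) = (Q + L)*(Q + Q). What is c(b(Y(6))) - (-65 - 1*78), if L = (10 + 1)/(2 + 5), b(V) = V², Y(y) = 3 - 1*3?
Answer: 143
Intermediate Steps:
Y(y) = 0 (Y(y) = 3 - 3 = 0)
L = 11/7 ≈ 1.5714
c(Q) = 2*Q*(11/7 + Q) (c(Q) = (Q + 11/7)*(Q + Q) = (11/7 + Q)*(2*Q) = 2*Q*(11/7 + Q))
c(b(Y(6))) - (-65 - 1*78) = (2/7)*0²*(11 + 7*0²) - (-65 - 1*78) = (2/7)*0*(11 + 7*0) - (-65 - 78) = (2/7)*0*(11 + 0) - 1*(-143) = (2/7)*0*11 + 143 = 0 + 143 = 143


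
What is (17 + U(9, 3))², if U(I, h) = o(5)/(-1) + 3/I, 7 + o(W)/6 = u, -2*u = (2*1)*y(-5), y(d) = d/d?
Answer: 38416/9 ≈ 4268.4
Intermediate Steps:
y(d) = 1
u = -1 (u = -2*1/2 = -1 ≈ -1.0000)
o(W) = -48 (o(W) = -42 + 6*(-1) = -42 - 6 = -48)
U(I, h) = 48 + 3/I (U(I, h) = -48/(-1) + 3/I = -48*(-1) + 3/I = 48 + 3/I)
(17 + U(9, 3))² = (17 + (48 + 3/9))² = (17 + (48 + 3*(⅑)))² = (17 + (48 + ⅓))² = (17 + 145/3)² = (196/3)² = 38416/9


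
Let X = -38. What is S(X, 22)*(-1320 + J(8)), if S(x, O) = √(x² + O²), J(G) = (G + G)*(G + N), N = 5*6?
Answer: -1424*√482 ≈ -31263.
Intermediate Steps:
N = 30
J(G) = 2*G*(30 + G) (J(G) = (G + G)*(G + 30) = (2*G)*(30 + G) = 2*G*(30 + G))
S(x, O) = √(O² + x²)
S(X, 22)*(-1320 + J(8)) = √(22² + (-38)²)*(-1320 + 2*8*(30 + 8)) = √(484 + 1444)*(-1320 + 2*8*38) = √1928*(-1320 + 608) = (2*√482)*(-712) = -1424*√482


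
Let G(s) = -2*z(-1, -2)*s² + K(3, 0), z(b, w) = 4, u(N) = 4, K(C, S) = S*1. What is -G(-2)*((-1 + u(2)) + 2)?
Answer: 160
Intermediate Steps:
K(C, S) = S
G(s) = -8*s² (G(s) = -8*s² + 0 = -8*s²)
-G(-2)*((-1 + u(2)) + 2) = -(-8*(-2)²)*((-1 + 4) + 2) = -(-8*4)*(3 + 2) = -(-32)*5 = -1*(-160) = 160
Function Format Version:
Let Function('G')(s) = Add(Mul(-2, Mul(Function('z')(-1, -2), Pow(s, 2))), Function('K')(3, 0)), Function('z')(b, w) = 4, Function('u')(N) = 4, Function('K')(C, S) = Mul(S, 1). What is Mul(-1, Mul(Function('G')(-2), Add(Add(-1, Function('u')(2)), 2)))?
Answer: 160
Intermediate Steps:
Function('K')(C, S) = S
Function('G')(s) = Mul(-8, Pow(s, 2)) (Function('G')(s) = Add(Mul(-2, Mul(4, Pow(s, 2))), 0) = Add(Mul(-8, Pow(s, 2)), 0) = Mul(-8, Pow(s, 2)))
Mul(-1, Mul(Function('G')(-2), Add(Add(-1, Function('u')(2)), 2))) = Mul(-1, Mul(Mul(-8, Pow(-2, 2)), Add(Add(-1, 4), 2))) = Mul(-1, Mul(Mul(-8, 4), Add(3, 2))) = Mul(-1, Mul(-32, 5)) = Mul(-1, -160) = 160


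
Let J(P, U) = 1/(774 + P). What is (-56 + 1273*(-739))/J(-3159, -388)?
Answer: 2243815155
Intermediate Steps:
(-56 + 1273*(-739))/J(-3159, -388) = (-56 + 1273*(-739))/(1/(774 - 3159)) = (-56 - 940747)/(1/(-2385)) = -940803/(-1/2385) = -940803*(-2385) = 2243815155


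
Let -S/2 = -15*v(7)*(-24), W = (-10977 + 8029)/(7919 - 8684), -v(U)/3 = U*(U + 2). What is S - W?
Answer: 104098252/765 ≈ 1.3608e+5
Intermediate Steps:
v(U) = -3*U*(2 + U) (v(U) = -3*U*(U + 2) = -3*U*(2 + U))
W = 2948/765 (W = -2948/(-765) = -2948*(-1/765) = 2948/765 ≈ 3.8536)
S = 136080 (S = -2*(-(-45)*7*(2 + 7))*(-24) = -2*(-(-45)*7*9)*(-24) = -2*(-15*(-189))*(-24) = -5670*(-24) = -2*(-68040) = 136080)
S - W = 136080 - 1*2948/765 = 136080 - 2948/765 = 104098252/765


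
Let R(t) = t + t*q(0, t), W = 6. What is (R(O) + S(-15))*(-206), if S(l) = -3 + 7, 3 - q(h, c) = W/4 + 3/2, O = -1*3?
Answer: -206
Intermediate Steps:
O = -3
q(h, c) = 0 (q(h, c) = 3 - (6/4 + 3/2) = 3 - (6*(1/4) + 3*(1/2)) = 3 - (3/2 + 3/2) = 3 - 1*3 = 3 - 3 = 0)
S(l) = 4
R(t) = t (R(t) = t + t*0 = t + 0 = t)
(R(O) + S(-15))*(-206) = (-3 + 4)*(-206) = 1*(-206) = -206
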